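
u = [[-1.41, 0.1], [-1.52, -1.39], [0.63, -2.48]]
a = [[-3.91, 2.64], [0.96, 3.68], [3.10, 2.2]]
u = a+[[2.50, -2.54], [-2.48, -5.07], [-2.47, -4.68]]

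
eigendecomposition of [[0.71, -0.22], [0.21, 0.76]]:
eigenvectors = [[0.72+0.00j, (0.72-0j)], [-0.08-0.69j, (-0.08+0.69j)]]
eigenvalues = [(0.73+0.21j), (0.73-0.21j)]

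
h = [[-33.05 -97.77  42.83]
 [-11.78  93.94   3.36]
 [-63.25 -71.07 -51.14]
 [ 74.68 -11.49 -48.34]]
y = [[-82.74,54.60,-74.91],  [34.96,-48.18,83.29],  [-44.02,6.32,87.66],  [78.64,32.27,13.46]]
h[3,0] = 74.68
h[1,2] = 3.36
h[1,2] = 3.36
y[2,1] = 6.32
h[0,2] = 42.83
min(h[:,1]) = -97.77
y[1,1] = -48.18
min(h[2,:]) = -71.07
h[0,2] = 42.83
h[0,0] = -33.05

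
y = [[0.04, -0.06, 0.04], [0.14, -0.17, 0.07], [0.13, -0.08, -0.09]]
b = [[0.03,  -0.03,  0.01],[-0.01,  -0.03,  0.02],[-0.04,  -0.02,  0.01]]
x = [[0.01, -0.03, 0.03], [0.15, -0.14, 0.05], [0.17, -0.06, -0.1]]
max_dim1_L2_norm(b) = 0.05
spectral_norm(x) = 0.27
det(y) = -0.00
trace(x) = -0.23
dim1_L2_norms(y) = [0.08, 0.23, 0.18]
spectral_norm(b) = 0.05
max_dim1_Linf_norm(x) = 0.17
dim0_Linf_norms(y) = [0.14, 0.17, 0.09]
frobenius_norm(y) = 0.30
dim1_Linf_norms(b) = [0.03, 0.03, 0.04]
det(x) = -0.00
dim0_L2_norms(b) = [0.05, 0.05, 0.02]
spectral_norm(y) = 0.27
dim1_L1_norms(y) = [0.14, 0.38, 0.3]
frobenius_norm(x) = 0.30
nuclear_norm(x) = 0.40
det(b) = 0.00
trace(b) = 0.01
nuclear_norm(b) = 0.11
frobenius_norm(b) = 0.07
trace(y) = -0.22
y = x + b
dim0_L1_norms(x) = [0.33, 0.23, 0.18]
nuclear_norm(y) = 0.40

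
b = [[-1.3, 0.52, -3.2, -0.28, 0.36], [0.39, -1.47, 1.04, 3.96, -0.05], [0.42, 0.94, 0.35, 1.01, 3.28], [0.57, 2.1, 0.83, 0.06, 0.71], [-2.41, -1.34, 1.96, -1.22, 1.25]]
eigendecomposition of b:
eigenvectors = [[(0.35+0j), (-0.29+0j), -0.77+0.00j, (-0.77-0j), -0.32+0.00j], [(-0.41+0j), (0.64+0j), (0.24+0.02j), 0.24-0.02j, (0.85+0j)], [-0.61+0.00j, (0.41+0j), -0.12+0.42j, (-0.12-0.42j), (-0.06+0j)], [-0.41+0.00j, (0.58+0j), 0.07+0.00j, (0.07-0j), (-0.42+0j)], [-0.41+0.00j, -0.04+0.00j, (-0.16-0.36j), (-0.16+0.36j), (-0+0j)]]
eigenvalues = [(3.63+0j), (2.61+0j), (-1.86+1.93j), (-1.86-1.93j), (-3.64+0j)]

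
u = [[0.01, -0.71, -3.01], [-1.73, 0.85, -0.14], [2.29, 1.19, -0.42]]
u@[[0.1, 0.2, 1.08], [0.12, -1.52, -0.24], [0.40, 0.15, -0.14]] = [[-1.29, 0.63, 0.6], [-0.13, -1.66, -2.05], [0.2, -1.41, 2.25]]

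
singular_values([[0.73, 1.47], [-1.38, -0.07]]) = [1.87, 1.06]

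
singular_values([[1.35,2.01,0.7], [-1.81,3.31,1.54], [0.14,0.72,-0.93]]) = [4.35, 2.06, 1.1]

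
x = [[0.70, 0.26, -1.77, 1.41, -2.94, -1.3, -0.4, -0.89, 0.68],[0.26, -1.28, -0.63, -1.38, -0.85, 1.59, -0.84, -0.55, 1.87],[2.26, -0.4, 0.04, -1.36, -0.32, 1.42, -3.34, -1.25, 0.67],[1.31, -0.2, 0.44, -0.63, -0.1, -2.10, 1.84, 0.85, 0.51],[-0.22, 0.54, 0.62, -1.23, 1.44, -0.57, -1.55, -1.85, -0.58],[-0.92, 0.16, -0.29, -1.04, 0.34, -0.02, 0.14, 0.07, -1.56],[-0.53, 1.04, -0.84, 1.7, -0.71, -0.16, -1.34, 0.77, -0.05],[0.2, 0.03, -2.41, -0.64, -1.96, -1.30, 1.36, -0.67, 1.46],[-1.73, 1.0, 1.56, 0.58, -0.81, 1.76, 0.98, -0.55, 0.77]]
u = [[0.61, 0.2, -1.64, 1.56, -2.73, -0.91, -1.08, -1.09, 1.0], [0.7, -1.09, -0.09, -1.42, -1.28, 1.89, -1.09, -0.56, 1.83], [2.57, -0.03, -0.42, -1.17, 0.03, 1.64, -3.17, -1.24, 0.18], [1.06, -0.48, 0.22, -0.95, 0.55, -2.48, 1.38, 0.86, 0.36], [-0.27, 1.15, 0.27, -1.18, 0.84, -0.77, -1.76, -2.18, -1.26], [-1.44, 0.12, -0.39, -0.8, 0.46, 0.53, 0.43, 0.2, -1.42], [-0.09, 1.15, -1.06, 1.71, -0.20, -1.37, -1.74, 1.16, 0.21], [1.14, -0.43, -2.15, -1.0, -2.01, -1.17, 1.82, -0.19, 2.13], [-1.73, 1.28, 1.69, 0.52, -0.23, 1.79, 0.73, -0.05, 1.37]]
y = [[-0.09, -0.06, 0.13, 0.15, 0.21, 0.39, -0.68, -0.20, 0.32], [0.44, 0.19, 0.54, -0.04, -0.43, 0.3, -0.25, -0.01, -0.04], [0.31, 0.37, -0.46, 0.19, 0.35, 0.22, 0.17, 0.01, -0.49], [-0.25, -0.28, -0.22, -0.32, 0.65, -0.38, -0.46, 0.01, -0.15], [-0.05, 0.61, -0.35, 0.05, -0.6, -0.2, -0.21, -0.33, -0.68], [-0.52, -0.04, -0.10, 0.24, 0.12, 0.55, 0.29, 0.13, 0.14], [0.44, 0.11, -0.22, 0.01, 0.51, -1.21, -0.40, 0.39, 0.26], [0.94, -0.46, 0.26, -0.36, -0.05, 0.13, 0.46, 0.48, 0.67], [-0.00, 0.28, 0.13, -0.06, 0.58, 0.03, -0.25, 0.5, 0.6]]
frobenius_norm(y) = 3.42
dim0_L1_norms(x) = [8.13, 4.91, 8.6, 9.97, 9.47, 10.22, 11.79, 7.45, 8.15]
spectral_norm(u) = 6.12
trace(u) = -1.04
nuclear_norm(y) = 8.69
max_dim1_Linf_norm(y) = 1.21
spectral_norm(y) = 1.95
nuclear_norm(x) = 27.42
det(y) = 0.06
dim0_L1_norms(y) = [3.04, 2.4, 2.41, 1.42, 3.5, 3.41, 3.17, 2.06, 3.35]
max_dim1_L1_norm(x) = 11.06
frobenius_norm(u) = 11.39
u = x + y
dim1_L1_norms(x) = [10.35, 9.25, 11.06, 7.98, 8.6, 4.54, 7.14, 10.03, 9.74]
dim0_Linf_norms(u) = [2.57, 1.28, 2.15, 1.71, 2.73, 2.48, 3.17, 2.18, 2.13]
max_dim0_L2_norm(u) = 4.95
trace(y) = -0.05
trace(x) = -0.99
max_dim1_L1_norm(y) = 3.81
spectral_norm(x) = 5.93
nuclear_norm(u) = 29.15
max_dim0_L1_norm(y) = 3.5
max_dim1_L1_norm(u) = 12.04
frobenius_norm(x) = 10.71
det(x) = -2493.86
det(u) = -2822.72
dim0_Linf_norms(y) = [0.94, 0.61, 0.54, 0.36, 0.65, 1.21, 0.68, 0.5, 0.68]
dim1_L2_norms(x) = [4.17, 3.43, 4.73, 3.34, 3.29, 2.15, 2.81, 4.03, 3.52]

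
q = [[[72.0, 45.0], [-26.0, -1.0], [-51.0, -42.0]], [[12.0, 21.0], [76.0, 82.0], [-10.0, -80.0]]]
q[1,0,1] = 21.0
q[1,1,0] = 76.0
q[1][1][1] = 82.0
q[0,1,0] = -26.0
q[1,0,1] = 21.0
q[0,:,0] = [72.0, -26.0, -51.0]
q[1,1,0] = 76.0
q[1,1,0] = 76.0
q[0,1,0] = -26.0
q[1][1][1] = 82.0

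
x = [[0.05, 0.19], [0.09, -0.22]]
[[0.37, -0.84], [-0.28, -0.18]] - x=[[0.32, -1.03], [-0.37, 0.04]]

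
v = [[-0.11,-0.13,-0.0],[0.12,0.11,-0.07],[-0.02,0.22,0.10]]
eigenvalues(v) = [(-0.06+0j), (0.08+0.15j), (0.08-0.15j)]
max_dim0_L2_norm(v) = 0.28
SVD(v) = [[-0.53,-0.34,-0.77], [0.45,0.66,-0.6], [0.72,-0.67,-0.2]] @ diag([0.2961189249781852, 0.17506296918382558, 0.02943703603127936]) @ [[0.33, 0.93, 0.14], [0.74, -0.17, -0.65], [0.58, -0.32, 0.75]]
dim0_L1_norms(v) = [0.25, 0.46, 0.17]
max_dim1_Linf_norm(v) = 0.22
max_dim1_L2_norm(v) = 0.24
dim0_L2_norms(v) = [0.16, 0.28, 0.12]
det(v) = -0.00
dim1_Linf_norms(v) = [0.13, 0.12, 0.22]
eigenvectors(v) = [[(-0.77+0j), -0.13-0.25j, -0.13+0.25j], [(0.32+0j), (-0.09+0.51j), -0.09-0.51j], [(-0.55+0j), (0.8+0j), 0.80-0.00j]]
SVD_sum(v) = [[-0.05, -0.15, -0.02],  [0.04, 0.12, 0.02],  [0.07, 0.20, 0.03]] + [[-0.04,0.01,0.04], [0.09,-0.02,-0.07], [-0.09,0.02,0.08]] + [[-0.01, 0.01, -0.02], [-0.01, 0.01, -0.01], [-0.0, 0.00, -0.00]]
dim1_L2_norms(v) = [0.17, 0.18, 0.24]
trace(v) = 0.10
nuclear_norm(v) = 0.50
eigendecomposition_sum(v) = [[-0.06+0.00j,-0.03+0.00j,-0.01+0.00j],[0.02-0.00j,(0.01-0j),(0.01-0j)],[(-0.04+0j),(-0.02+0j),(-0.01+0j)]] + [[-0.03+0.01j, -0.05-0.02j, 0.01-0.03j], [(0.05+0.02j), (0.05+0.09j), -0.04+0.03j], [0.01-0.08j, 0.12-0.10j, (0.05+0.05j)]] + [[-0.03-0.01j, -0.05+0.02j, 0.01+0.03j],[(0.05-0.02j), (0.05-0.09j), (-0.04-0.03j)],[(0.01+0.08j), 0.12+0.10j, 0.05-0.05j]]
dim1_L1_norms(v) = [0.24, 0.3, 0.34]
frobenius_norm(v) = 0.35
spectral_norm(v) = 0.30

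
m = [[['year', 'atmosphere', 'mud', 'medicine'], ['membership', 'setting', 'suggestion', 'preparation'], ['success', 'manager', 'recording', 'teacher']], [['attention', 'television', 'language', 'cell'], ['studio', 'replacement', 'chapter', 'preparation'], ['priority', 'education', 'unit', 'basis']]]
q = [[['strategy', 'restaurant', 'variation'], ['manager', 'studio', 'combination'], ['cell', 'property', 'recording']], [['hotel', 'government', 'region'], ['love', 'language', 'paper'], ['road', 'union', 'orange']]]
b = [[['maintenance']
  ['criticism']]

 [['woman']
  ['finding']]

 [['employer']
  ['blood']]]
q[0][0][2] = 'variation'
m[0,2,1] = 'manager'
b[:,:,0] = [['maintenance', 'criticism'], ['woman', 'finding'], ['employer', 'blood']]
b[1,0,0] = 'woman'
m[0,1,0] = 'membership'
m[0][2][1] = 'manager'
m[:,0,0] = ['year', 'attention']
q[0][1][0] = 'manager'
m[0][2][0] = 'success'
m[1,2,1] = 'education'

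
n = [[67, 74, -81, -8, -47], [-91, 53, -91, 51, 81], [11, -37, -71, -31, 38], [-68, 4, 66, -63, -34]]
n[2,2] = -71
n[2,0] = 11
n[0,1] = 74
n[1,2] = -91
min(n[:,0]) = -91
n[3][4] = -34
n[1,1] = 53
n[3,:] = [-68, 4, 66, -63, -34]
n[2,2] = -71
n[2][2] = -71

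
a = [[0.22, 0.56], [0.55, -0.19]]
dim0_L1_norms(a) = [0.77, 0.75]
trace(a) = 0.03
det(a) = -0.35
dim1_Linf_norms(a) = [0.56, 0.55]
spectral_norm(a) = 0.61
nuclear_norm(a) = 1.18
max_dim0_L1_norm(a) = 0.77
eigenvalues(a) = [0.61, -0.58]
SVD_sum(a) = [[0.39, 0.38], [0.19, 0.18]] + [[-0.17, 0.18], [0.36, -0.37]]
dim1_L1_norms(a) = [0.78, 0.74]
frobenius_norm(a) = 0.84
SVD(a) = [[-0.9, -0.43], [-0.43, 0.9]] @ diag([0.6074616228144437, 0.5758388462127599]) @ [[-0.72, -0.7],[0.7, -0.72]]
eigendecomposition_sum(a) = [[0.41, 0.29], [0.28, 0.2]] + [[-0.19, 0.27], [0.27, -0.39]]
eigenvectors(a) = [[0.82, -0.58], [0.57, 0.82]]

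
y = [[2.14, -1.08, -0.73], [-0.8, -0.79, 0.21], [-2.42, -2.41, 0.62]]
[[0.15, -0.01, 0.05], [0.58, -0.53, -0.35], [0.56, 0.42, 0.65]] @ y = [[0.21, -0.27, -0.08], [2.51, 0.64, -0.75], [-0.71, -2.5, 0.08]]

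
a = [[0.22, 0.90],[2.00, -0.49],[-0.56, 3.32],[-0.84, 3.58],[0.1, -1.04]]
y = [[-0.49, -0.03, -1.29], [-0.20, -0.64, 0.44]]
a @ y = [[-0.29, -0.58, 0.11], [-0.88, 0.25, -2.80], [-0.39, -2.11, 2.18], [-0.3, -2.27, 2.66], [0.16, 0.66, -0.59]]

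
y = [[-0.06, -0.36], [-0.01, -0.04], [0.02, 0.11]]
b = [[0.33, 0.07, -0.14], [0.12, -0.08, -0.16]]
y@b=[[-0.06, 0.02, 0.07], [-0.01, 0.0, 0.01], [0.02, -0.01, -0.02]]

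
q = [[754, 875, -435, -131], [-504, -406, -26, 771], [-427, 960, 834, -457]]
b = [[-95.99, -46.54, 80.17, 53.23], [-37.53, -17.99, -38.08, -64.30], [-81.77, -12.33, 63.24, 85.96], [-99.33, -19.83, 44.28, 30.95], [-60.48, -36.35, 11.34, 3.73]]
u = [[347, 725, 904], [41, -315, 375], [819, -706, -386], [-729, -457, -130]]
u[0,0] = 347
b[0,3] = 53.23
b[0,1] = -46.54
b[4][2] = 11.34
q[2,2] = 834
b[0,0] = -95.99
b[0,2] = 80.17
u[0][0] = 347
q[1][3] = 771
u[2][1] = -706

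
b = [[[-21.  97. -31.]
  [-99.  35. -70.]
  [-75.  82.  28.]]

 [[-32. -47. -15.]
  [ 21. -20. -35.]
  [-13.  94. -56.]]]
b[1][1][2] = -35.0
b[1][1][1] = -20.0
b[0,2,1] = 82.0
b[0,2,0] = -75.0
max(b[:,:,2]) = 28.0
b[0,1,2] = -70.0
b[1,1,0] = 21.0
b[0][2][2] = 28.0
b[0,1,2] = -70.0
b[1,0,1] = -47.0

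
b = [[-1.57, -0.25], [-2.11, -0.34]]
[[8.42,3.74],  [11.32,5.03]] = b @ [[-5.12, -2.5], [-1.51, 0.73]]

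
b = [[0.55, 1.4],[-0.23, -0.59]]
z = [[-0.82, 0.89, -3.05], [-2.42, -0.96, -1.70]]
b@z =[[-3.84,-0.85,-4.06], [1.62,0.36,1.7]]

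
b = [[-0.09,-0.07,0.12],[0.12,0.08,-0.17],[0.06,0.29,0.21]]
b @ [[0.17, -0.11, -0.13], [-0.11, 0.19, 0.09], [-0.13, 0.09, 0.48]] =[[-0.02,0.01,0.06], [0.03,-0.01,-0.09], [-0.05,0.07,0.12]]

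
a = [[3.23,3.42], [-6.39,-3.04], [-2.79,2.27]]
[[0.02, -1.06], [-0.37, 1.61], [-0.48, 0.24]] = a @ [[0.1, -0.19], [-0.09, -0.13]]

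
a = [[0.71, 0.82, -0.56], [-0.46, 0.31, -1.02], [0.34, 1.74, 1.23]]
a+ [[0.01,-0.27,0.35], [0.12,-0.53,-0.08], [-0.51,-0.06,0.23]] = [[0.72, 0.55, -0.21],[-0.34, -0.22, -1.1],[-0.17, 1.68, 1.46]]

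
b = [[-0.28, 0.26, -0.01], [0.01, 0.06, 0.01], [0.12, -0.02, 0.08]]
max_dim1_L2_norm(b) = 0.38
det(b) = -0.00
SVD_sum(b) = [[-0.29,0.25,-0.03], [-0.02,0.02,-0.00], [0.08,-0.07,0.01]] + [[0.01, 0.01, 0.02], [0.02, 0.03, 0.03], [0.04, 0.06, 0.06]] + [[-0.00, -0.00, 0.00], [0.01, 0.01, -0.02], [-0.01, -0.01, 0.01]]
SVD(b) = [[-0.96, -0.22, 0.19],[-0.08, -0.43, -0.90],[0.28, -0.87, 0.4]] @ diag([0.39815113590488177, 0.10851603910512096, 0.028283250071170173]) @ [[0.75, -0.65, 0.08], [-0.45, -0.60, -0.66], [-0.48, -0.47, 0.74]]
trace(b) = -0.14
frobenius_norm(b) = 0.41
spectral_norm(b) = 0.40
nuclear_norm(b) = 0.53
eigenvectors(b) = [[0.95,  -0.18,  -0.32], [-0.02,  -0.30,  -0.36], [-0.32,  -0.94,  0.88]]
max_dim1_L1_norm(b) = 0.55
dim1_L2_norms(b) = [0.38, 0.06, 0.15]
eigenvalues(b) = [-0.28, 0.1, 0.04]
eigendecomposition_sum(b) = [[-0.28, 0.21, -0.01],[0.01, -0.0, 0.00],[0.09, -0.07, 0.0]] + [[0.00, 0.02, 0.01], [0.01, 0.04, 0.02], [0.02, 0.12, 0.06]] + [[-0.00, 0.02, -0.01], [-0.0, 0.03, -0.01], [0.01, -0.06, 0.02]]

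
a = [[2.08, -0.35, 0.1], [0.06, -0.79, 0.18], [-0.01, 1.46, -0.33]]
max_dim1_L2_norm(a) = 2.11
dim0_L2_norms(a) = [2.08, 1.7, 0.39]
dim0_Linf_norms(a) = [2.08, 1.46, 0.33]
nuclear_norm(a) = 3.80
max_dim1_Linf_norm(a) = 2.08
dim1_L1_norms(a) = [2.53, 1.03, 1.8]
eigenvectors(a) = [[1.00,-0.08,-0.01], [0.02,-0.47,0.22], [0.01,0.88,0.98]]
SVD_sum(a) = [[1.83,-0.86,0.21],[0.37,-0.17,0.04],[-0.59,0.28,-0.07]] + [[0.25, 0.51, -0.11], [-0.31, -0.62, 0.14], [0.58, 1.18, -0.26]] + [[0.0, -0.00, -0.0], [-0.00, 0.0, 0.0], [-0.0, 0.0, 0.00]]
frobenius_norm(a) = 2.71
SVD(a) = [[-0.93, 0.36, -0.02], [-0.19, -0.43, 0.88], [0.3, 0.83, 0.47]] @ diag([2.174001907824719, 1.6227492473891227, 0.0007647695857504591]) @ [[-0.9, 0.42, -0.10], [0.43, 0.88, -0.19], [-0.01, 0.22, 0.98]]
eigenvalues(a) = [2.07, -1.11, 0.0]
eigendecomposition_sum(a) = [[2.08, -0.22, 0.07], [0.04, -0.00, 0.0], [0.02, -0.0, 0.00]] + [[0.0, -0.13, 0.03], [0.02, -0.79, 0.18], [-0.03, 1.46, -0.33]] + [[0.0, -0.0, -0.00], [-0.00, 0.0, 0.0], [-0.0, 0.00, 0.0]]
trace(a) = 0.96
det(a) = -0.00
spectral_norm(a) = 2.17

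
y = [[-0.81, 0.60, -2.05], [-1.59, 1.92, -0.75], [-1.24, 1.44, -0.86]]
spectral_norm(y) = 3.78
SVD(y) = [[-0.51, 0.85, -0.13], [-0.66, -0.49, -0.57], [-0.55, -0.2, 0.81]] @ diag([3.777994790576454, 1.4398435365006246, 0.0024398308428892476]) @ [[0.57, -0.63, 0.53], [0.23, -0.5, -0.83], [0.79, 0.6, -0.14]]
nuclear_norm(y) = 5.22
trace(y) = 0.25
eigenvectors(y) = [[-0.22, 0.78, -0.79], [0.82, 0.44, -0.60], [0.53, 0.44, 0.13]]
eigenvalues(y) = [1.87, -1.61, -0.0]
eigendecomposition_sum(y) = [[0.27,  -0.38,  -0.10], [-0.98,  1.37,  0.36], [-0.64,  0.89,  0.23]] + [[-1.08, 0.98, -1.96], [-0.61, 0.56, -1.11], [-0.6, 0.55, -1.09]] + [[-0.0, -0.0, 0.01], [-0.00, -0.0, 0.00], [0.00, 0.0, -0.0]]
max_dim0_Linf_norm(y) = 2.05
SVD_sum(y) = [[-1.1, 1.21, -1.03],[-1.42, 1.57, -1.34],[-1.17, 1.29, -1.1]] + [[0.29,-0.61,-1.02],[-0.16,0.35,0.59],[-0.07,0.14,0.24]] + [[-0.00, -0.00, 0.00], [-0.0, -0.0, 0.0], [0.0, 0.0, -0.0]]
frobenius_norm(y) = 4.04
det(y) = 0.01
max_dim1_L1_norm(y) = 4.26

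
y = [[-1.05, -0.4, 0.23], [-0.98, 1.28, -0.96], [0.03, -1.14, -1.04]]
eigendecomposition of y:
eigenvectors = [[0.16+0.00j, -0.32-0.28j, (-0.32+0.28j)], [(-0.92+0j), (0.21-0.1j), (0.21+0.1j)], [0.37+0.00j, 0.88+0.00j, (0.88-0j)]]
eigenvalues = [(1.83+0j), (-1.32+0.12j), (-1.32-0.12j)]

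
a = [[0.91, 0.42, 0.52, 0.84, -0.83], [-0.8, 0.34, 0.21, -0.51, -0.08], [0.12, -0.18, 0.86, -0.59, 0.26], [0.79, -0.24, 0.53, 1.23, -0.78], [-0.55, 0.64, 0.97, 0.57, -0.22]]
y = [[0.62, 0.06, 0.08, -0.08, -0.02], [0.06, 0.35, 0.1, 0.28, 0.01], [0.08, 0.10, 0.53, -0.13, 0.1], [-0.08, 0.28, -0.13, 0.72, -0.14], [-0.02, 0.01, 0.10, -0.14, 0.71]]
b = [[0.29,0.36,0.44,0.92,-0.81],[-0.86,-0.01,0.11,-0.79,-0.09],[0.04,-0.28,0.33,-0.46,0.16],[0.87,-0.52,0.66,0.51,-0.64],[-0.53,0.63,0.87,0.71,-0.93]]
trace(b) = 0.19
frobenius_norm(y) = 1.45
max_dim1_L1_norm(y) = 1.35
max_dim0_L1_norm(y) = 1.35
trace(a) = 3.12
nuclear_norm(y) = 2.93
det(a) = 0.75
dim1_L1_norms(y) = [0.86, 0.8, 0.94, 1.35, 0.98]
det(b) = 0.09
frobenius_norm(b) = 2.94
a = b + y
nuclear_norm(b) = 5.17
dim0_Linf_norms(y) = [0.62, 0.35, 0.53, 0.72, 0.71]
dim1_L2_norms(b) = [1.38, 1.18, 0.65, 1.46, 1.67]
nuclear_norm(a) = 5.95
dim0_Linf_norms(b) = [0.87, 0.63, 0.87, 0.92, 0.93]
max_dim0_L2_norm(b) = 1.56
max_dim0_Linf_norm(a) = 1.23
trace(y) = 2.93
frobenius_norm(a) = 3.17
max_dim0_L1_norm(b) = 3.39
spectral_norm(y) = 0.98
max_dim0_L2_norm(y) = 0.8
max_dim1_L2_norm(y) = 0.8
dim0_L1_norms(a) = [3.17, 1.82, 3.09, 3.74, 2.17]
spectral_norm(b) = 2.30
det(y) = 0.03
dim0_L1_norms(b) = [2.59, 1.8, 2.41, 3.39, 2.63]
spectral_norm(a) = 2.48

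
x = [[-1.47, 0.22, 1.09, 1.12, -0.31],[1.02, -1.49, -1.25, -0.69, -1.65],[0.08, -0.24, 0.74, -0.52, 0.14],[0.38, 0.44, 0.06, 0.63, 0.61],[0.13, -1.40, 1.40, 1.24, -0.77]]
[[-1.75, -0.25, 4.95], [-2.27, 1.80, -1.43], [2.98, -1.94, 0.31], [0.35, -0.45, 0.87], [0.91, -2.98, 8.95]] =x@[[1.35,-0.69,-0.56], [-0.38,0.96,-2.68], [2.36,-1.88,1.53], [-1.61,0.22,2.88], [1.44,-1.05,0.58]]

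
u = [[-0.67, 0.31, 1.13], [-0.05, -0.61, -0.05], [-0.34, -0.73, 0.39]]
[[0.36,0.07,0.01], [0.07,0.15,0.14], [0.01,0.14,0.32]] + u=[[-0.31, 0.38, 1.14], [0.02, -0.46, 0.09], [-0.33, -0.59, 0.71]]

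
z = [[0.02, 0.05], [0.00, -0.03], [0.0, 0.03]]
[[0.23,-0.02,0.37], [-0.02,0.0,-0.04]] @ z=[[0.00, 0.02], [-0.00, -0.00]]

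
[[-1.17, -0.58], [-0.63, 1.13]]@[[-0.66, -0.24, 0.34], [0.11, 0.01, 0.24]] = [[0.71, 0.27, -0.54], [0.54, 0.16, 0.06]]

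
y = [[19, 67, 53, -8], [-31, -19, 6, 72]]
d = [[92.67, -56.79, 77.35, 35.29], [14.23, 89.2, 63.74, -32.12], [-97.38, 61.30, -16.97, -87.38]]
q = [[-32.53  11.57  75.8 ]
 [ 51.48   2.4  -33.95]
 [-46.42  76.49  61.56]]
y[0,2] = 53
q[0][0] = -32.53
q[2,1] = 76.49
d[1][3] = -32.12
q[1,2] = -33.95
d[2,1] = 61.3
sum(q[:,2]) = 103.41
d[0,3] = 35.29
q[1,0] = 51.48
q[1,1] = 2.4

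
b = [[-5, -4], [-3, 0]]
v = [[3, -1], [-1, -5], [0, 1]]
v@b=[[-12, -12], [20, 4], [-3, 0]]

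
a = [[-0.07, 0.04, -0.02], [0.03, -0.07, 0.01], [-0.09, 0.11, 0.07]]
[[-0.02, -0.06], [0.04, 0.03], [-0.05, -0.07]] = a @ [[-0.05, 0.78], [-0.6, -0.05], [0.14, 0.11]]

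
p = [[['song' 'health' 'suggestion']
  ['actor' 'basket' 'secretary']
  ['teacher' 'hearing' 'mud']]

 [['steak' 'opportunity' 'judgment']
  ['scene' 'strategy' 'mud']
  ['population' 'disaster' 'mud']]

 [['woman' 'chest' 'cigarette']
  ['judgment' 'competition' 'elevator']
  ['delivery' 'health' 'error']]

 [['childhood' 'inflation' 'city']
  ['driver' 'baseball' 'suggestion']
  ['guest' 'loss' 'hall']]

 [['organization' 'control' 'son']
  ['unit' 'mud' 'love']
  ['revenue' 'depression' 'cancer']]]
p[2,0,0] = 'woman'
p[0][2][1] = 'hearing'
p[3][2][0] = 'guest'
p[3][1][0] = 'driver'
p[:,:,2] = [['suggestion', 'secretary', 'mud'], ['judgment', 'mud', 'mud'], ['cigarette', 'elevator', 'error'], ['city', 'suggestion', 'hall'], ['son', 'love', 'cancer']]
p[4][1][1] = 'mud'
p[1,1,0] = 'scene'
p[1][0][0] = 'steak'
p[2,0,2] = 'cigarette'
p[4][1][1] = 'mud'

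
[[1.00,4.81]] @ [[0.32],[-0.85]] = [[-3.77]]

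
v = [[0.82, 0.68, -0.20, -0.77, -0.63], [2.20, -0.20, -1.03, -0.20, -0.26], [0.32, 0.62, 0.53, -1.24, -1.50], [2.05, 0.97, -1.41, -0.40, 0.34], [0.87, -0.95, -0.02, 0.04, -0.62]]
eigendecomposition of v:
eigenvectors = [[0.02,0.13,-0.47,-0.36,-0.33], [-0.44,-0.28,-0.24,0.05,0.09], [-0.26,0.68,-0.81,-0.71,-0.66], [0.36,-0.63,-0.16,0.28,0.36], [-0.78,0.21,-0.19,-0.54,-0.56]]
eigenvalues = [-1.2, 1.02, 0.29, 0.01, 0.01]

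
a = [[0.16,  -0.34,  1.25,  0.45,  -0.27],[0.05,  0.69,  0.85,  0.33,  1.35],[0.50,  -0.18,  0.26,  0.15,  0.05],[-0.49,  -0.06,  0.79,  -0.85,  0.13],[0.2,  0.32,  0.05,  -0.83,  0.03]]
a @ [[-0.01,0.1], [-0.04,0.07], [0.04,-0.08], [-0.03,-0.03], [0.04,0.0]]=[[0.04, -0.12], [0.05, -0.02], [0.01, 0.01], [0.07, -0.09], [0.01, 0.06]]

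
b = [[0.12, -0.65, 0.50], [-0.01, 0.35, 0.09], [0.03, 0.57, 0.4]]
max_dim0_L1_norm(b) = 1.57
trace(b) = 0.87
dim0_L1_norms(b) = [0.16, 1.57, 0.99]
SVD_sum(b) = [[0.06, -0.71, 0.11], [-0.03, 0.33, -0.05], [-0.04, 0.49, -0.08]] + [[0.06, 0.06, 0.39], [0.02, 0.02, 0.14], [0.07, 0.08, 0.48]] + [[-0.00, -0.0, 0.00], [-0.00, -0.00, 0.00], [0.00, 0.0, -0.00]]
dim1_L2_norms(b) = [0.83, 0.36, 0.7]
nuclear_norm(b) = 1.59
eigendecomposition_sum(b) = [[-0.01, -0.03, 0.01], [-0.00, -0.0, 0.0], [0.0, 0.01, -0.0]] + [[0.12, -1.07, 0.28], [-0.01, 0.10, -0.03], [0.02, -0.2, 0.05]] + [[0.0, 0.45, 0.21], [0.0, 0.25, 0.12], [0.01, 0.77, 0.35]]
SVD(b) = [[-0.77, -0.62, -0.15], [0.35, -0.22, -0.91], [0.53, -0.75, 0.39]] @ diag([0.9410175765881053, 0.6464341090198075, 0.002977120759430075]) @ [[-0.09, 0.98, -0.15], [-0.15, -0.16, -0.98], [0.99, 0.06, -0.16]]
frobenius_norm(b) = 1.14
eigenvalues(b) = [-0.01, 0.28, 0.61]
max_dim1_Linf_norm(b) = 0.65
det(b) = -0.00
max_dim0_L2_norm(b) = 0.93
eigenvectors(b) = [[-0.98, -0.98, 0.49], [-0.07, 0.09, 0.27], [0.17, -0.18, 0.83]]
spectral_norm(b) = 0.94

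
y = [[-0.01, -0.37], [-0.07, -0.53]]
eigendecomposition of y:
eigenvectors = [[0.99, 0.55],  [-0.12, 0.84]]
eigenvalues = [0.04, -0.58]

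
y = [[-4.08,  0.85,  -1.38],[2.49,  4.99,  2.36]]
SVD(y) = [[-0.39, 0.92], [0.92, 0.39]] @ diag([6.3729097510612585, 3.915242177034306]) @ [[0.61,0.67,0.43], [-0.71,0.7,-0.09]]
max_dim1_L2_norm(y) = 6.06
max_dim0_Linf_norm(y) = 4.99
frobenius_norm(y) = 7.48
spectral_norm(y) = 6.37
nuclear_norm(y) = 10.29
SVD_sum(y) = [[-1.54, -1.68, -1.07], [3.58, 3.9, 2.49]] + [[-2.54, 2.53, -0.31], [-1.09, 1.09, -0.13]]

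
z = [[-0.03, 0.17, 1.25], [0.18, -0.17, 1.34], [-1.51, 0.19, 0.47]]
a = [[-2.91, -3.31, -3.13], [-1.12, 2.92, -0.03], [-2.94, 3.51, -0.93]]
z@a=[[-3.78, 4.98, -1.07], [-4.27, 3.61, -1.8], [2.80, 7.20, 4.28]]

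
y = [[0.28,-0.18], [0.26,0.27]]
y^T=[[0.28, 0.26], [-0.18, 0.27]]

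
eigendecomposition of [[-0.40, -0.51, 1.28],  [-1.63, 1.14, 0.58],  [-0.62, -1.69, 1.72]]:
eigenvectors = [[(-0.37+0.41j), -0.37-0.41j, (0.49+0j)], [(-0.46+0.23j), (-0.46-0.23j), -0.35+0.00j], [(-0.66+0j), -0.66-0.00j, (0.8+0j)]]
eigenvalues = [(0.19+0.96j), (0.19-0.96j), (2.08+0j)]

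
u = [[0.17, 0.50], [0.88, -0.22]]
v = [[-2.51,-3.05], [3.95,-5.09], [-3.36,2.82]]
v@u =[[-3.11, -0.58], [-3.81, 3.09], [1.91, -2.3]]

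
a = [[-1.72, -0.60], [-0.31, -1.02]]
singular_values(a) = [1.95, 0.8]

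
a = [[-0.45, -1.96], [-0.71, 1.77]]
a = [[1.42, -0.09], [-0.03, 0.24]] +[[-1.87, -1.87], [-0.68, 1.53]]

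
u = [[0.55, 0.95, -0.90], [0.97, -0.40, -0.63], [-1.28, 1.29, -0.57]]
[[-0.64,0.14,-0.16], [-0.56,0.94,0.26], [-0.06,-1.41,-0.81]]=u@[[-0.22, 0.77, 0.37], [-0.02, -0.36, -0.15], [0.56, -0.07, 0.25]]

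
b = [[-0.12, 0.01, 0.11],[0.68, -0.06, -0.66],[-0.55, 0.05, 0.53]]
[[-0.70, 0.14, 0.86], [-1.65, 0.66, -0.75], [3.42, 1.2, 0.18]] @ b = [[-0.29, 0.03, 0.29], [1.06, -0.09, -1.01], [0.31, -0.03, -0.32]]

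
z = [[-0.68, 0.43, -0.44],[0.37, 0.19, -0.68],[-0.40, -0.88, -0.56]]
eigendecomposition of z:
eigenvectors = [[-0.36, -0.87, 0.54],[-0.75, 0.45, 0.26],[0.56, 0.18, 0.8]]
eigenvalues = [0.88, -0.81, -1.12]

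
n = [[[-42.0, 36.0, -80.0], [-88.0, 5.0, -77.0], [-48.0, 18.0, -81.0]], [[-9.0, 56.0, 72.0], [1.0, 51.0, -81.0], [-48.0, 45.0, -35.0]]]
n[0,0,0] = -42.0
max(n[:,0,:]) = 72.0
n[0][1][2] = -77.0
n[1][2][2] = -35.0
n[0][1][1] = 5.0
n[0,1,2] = -77.0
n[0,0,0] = -42.0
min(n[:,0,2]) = -80.0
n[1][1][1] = 51.0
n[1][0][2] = 72.0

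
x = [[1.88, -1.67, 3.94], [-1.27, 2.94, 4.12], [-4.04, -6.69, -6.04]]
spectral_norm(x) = 10.96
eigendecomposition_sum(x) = [[(1.94+0j), (-2.31+0j), (-0.19+0j)], [-1.57-0.00j, 1.88-0.00j, 0.15+0.00j], [(0.27+0j), (-0.33+0j), -0.03+0.00j]] + [[(-0.03+1.61j), 0.32+2.18j, (2.07+1.1j)], [0.15+1.45j, (0.53+1.92j), 1.98+0.76j], [(-2.16-1.22j), -3.18-1.16j, -3.01+1.99j]] + [[(-0.03-1.61j), 0.32-2.18j, (2.07-1.1j)],[0.15-1.45j, (0.53-1.92j), (1.98-0.76j)],[-2.16+1.22j, (-3.18+1.16j), -3.01-1.99j]]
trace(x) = -1.22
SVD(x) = [[-0.22, 0.98, 0.01], [-0.40, -0.1, 0.91], [0.89, 0.19, 0.41]] @ diag([10.963169236470938, 4.108444127885654, 3.0930093987149596]) @ [[-0.32, -0.62, -0.72], [0.29, -0.79, 0.55], [-0.9, -0.03, 0.43]]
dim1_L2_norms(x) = [4.67, 5.22, 9.88]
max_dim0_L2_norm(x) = 8.31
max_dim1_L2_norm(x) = 9.88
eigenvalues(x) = [(3.79+0j), (-2.5+5.52j), (-2.5-5.52j)]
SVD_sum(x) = [[0.77, 1.48, 1.73], [1.4, 2.70, 3.14], [-3.12, -6.02, -7.02]] + [[1.15, -3.15, 2.19], [-0.12, 0.33, -0.23], [0.23, -0.63, 0.44]] + [[-0.04,-0.00,0.02], [-2.54,-0.09,1.21], [-1.15,-0.04,0.55]]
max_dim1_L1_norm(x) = 16.77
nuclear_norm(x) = 18.16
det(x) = 139.31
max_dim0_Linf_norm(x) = 6.69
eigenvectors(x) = [[(-0.77+0j), (-0.23-0.43j), -0.23+0.43j], [(0.63+0j), (-0.26-0.36j), (-0.26+0.36j)], [-0.11+0.00j, (0.75+0j), 0.75-0.00j]]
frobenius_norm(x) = 12.11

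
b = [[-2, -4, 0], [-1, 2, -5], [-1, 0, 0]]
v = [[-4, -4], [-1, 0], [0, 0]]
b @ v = [[12, 8], [2, 4], [4, 4]]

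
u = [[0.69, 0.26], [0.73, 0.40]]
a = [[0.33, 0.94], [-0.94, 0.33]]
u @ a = [[-0.02, 0.73], [-0.14, 0.82]]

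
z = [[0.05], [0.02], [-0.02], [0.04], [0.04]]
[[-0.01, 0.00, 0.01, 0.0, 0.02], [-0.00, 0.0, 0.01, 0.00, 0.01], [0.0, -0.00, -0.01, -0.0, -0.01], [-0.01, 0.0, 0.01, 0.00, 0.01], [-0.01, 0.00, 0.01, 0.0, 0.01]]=z @ [[-0.21, 0.01, 0.28, 0.07, 0.32]]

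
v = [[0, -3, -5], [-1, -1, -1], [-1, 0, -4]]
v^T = [[0, -1, -1], [-3, -1, 0], [-5, -1, -4]]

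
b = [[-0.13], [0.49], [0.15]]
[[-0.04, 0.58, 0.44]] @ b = [[0.36]]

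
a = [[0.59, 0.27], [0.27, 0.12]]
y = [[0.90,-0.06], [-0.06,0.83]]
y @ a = [[0.51, 0.24], [0.19, 0.08]]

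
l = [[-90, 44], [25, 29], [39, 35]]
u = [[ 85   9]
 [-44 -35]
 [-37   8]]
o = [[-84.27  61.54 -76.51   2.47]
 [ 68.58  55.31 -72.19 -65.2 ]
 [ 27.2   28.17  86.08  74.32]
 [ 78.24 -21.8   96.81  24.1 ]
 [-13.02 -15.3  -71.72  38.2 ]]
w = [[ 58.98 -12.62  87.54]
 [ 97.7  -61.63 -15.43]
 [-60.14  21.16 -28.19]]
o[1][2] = -72.19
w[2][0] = -60.14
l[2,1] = 35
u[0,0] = 85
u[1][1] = -35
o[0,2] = -76.51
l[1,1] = 29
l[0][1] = 44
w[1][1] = -61.63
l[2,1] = 35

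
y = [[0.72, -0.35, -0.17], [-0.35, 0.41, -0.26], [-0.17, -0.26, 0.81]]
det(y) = 0.05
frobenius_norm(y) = 1.33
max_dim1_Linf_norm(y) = 0.81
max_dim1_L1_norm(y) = 1.24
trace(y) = 1.94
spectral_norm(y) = 0.95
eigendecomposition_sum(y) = [[0.01, 0.02, 0.01], [0.02, 0.03, 0.02], [0.01, 0.02, 0.01]] + [[0.68, -0.42, -0.05], [-0.42, 0.26, 0.03], [-0.05, 0.03, 0.0]] + [[0.02, 0.05, -0.14], [0.05, 0.12, -0.3], [-0.14, -0.30, 0.80]]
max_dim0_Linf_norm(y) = 0.81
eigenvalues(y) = [0.05, 0.95, 0.94]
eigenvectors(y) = [[-0.5, -0.85, -0.16], [-0.78, 0.53, -0.35], [-0.38, 0.06, 0.92]]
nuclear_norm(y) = 1.94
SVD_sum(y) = [[0.68, -0.42, -0.05], [-0.42, 0.26, 0.03], [-0.05, 0.03, 0.0]] + [[0.02, 0.05, -0.14], [0.05, 0.12, -0.30], [-0.14, -0.3, 0.80]] + [[0.01, 0.02, 0.01], [0.02, 0.03, 0.02], [0.01, 0.02, 0.01]]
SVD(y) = [[0.85, -0.16, -0.50], [-0.53, -0.35, -0.78], [-0.06, 0.92, -0.38]] @ diag([0.9478228373970422, 0.9376902728251824, 0.054486889777775584]) @ [[0.85, -0.53, -0.06], [-0.16, -0.35, 0.92], [-0.5, -0.78, -0.38]]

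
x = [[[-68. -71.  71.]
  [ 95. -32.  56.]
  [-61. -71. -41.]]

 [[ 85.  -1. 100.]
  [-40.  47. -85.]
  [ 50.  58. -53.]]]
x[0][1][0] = 95.0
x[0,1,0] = 95.0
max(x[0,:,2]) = 71.0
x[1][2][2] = -53.0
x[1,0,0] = 85.0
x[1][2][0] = 50.0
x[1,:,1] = [-1.0, 47.0, 58.0]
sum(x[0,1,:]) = 119.0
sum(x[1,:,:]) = 161.0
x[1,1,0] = -40.0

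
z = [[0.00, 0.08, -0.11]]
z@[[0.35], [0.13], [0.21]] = [[-0.01]]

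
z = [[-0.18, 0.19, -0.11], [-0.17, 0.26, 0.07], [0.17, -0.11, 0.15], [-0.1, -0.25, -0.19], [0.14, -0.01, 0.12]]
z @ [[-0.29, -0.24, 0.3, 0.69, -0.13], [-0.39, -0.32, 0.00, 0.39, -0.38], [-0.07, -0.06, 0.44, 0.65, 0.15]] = [[-0.01,-0.01,-0.10,-0.12,-0.07], [-0.06,-0.05,-0.02,0.03,-0.07], [-0.02,-0.01,0.12,0.17,0.04], [0.14,0.12,-0.11,-0.29,0.08], [-0.05,-0.04,0.09,0.17,0.0]]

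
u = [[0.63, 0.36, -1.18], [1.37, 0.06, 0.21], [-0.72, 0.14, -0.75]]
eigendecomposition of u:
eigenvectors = [[-0.68, -0.49, -0.08], [-0.71, 0.56, 0.96], [0.19, -0.67, 0.25]]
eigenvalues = [1.33, -1.39, 0.0]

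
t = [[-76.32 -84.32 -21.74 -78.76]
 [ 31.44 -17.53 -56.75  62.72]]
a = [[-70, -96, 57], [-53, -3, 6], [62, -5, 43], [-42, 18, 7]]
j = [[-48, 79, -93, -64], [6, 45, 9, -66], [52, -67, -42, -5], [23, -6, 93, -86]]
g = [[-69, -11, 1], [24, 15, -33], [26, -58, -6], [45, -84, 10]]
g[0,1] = -11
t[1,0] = 31.44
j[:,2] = [-93, 9, -42, 93]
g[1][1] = 15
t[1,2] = -56.75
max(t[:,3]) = 62.72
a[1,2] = 6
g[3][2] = 10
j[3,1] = -6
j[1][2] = 9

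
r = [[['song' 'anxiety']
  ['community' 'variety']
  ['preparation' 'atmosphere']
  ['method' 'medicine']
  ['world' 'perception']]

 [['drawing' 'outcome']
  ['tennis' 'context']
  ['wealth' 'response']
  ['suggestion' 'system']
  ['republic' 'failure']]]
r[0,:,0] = ['song', 'community', 'preparation', 'method', 'world']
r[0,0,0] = 'song'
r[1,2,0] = 'wealth'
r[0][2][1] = 'atmosphere'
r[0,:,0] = ['song', 'community', 'preparation', 'method', 'world']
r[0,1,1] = 'variety'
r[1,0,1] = 'outcome'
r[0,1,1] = 'variety'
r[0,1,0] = 'community'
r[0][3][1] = 'medicine'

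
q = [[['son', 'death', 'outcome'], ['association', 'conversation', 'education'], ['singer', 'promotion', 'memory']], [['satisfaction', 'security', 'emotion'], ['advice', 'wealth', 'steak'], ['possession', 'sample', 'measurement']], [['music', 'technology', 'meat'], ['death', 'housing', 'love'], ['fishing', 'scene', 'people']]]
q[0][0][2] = 'outcome'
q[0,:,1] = ['death', 'conversation', 'promotion']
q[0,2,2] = 'memory'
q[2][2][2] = 'people'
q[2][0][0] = 'music'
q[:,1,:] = [['association', 'conversation', 'education'], ['advice', 'wealth', 'steak'], ['death', 'housing', 'love']]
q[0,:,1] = ['death', 'conversation', 'promotion']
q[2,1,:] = ['death', 'housing', 'love']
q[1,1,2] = 'steak'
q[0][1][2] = 'education'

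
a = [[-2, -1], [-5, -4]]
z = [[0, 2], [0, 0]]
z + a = [[-2, 1], [-5, -4]]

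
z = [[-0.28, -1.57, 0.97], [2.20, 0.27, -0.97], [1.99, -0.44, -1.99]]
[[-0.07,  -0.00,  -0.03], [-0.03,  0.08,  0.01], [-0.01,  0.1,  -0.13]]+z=[[-0.35, -1.57, 0.94], [2.17, 0.35, -0.96], [1.98, -0.34, -2.12]]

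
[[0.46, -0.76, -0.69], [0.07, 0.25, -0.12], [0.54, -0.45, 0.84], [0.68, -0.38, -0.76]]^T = [[0.46, 0.07, 0.54, 0.68],[-0.76, 0.25, -0.45, -0.38],[-0.69, -0.12, 0.84, -0.76]]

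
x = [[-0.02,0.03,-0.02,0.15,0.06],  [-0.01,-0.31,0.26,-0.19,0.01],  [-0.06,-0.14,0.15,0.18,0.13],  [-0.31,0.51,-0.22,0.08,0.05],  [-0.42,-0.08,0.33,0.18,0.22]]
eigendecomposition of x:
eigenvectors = [[(0.02+0.24j), (0.02-0.24j), (0.15+0j), 0.34+0.16j, (0.34-0.16j)],[0.35-0.33j, (0.35+0.33j), 0.21+0.00j, 0.48+0.08j, 0.48-0.08j],[(0.27+0.26j), 0.27-0.26j, 0.46+0.00j, (0.61+0j), 0.61-0.00j],[-0.74+0.00j, -0.74-0.00j, 0.00+0.00j, 0.06-0.15j, (0.06+0.15j)],[(0.11+0.11j), 0.11-0.11j, (0.85+0j), (-0.16+0.44j), (-0.16-0.44j)]]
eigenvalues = [(-0.08+0.4j), (-0.08-0.4j), (0.31+0j), (-0.01+0.01j), (-0.01-0.01j)]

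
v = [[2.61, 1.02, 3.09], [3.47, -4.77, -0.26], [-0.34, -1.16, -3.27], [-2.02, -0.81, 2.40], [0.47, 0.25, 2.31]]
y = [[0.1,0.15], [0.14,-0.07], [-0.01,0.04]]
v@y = [[0.37,  0.44],[-0.32,  0.84],[-0.16,  -0.10],[-0.34,  -0.15],[0.06,  0.15]]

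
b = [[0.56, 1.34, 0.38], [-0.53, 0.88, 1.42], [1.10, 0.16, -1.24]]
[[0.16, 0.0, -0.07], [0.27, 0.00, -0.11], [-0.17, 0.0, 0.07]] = b@[[-0.03, -0.00, 0.01], [0.10, 0.00, -0.04], [0.12, 0.0, -0.05]]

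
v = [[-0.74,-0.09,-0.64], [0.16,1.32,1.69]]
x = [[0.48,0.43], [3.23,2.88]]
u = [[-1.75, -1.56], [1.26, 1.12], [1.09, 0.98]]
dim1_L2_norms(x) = [0.64, 4.33]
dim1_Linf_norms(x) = [0.48, 3.23]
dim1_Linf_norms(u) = [1.75, 1.26, 1.09]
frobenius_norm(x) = 4.38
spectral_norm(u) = 3.24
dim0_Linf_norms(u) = [1.75, 1.56]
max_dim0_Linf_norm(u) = 1.75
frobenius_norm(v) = 2.36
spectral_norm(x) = 4.38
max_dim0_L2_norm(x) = 3.27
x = v @ u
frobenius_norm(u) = 3.24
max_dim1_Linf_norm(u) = 1.75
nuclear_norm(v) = 2.98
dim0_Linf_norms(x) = [3.23, 2.88]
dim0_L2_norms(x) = [3.27, 2.91]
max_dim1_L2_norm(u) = 2.34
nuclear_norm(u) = 3.24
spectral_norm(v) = 2.25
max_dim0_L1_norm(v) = 2.33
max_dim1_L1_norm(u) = 3.31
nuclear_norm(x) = 4.38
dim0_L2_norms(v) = [0.76, 1.32, 1.81]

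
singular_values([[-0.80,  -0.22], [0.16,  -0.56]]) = [0.83, 0.58]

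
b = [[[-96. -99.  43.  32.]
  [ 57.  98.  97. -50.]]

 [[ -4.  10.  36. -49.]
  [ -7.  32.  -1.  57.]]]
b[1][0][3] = -49.0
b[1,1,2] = -1.0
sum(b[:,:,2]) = 175.0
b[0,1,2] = 97.0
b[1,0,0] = -4.0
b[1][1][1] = 32.0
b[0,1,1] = 98.0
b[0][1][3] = -50.0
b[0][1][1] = 98.0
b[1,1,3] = 57.0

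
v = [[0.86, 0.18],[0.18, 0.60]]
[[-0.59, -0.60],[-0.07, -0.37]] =v @ [[-0.71, -0.61],[0.09, -0.44]]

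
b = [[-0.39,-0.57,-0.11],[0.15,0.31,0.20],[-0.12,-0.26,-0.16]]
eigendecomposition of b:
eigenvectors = [[-0.87+0.00j, 0.74+0.00j, 0.74-0.00j], [(0.39+0j), (-0.54-0.07j), -0.54+0.07j], [-0.29+0.00j, 0.39-0.04j, (0.39+0.04j)]]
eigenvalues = [(-0.17+0j), (-0.03+0.06j), (-0.03-0.06j)]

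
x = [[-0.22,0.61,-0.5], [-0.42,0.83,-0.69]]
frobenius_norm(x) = 1.42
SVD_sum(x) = [[-0.27,0.59,-0.49], [-0.38,0.84,-0.70]] + [[0.05, 0.02, -0.01], [-0.04, -0.01, 0.01]]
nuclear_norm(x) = 1.48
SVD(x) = [[-0.58, -0.82], [-0.82, 0.58]] @ diag([1.4168616727281629, 0.06635510797182417]) @ [[0.33,  -0.73,  0.6], [-0.94,  -0.3,  0.16]]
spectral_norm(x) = 1.42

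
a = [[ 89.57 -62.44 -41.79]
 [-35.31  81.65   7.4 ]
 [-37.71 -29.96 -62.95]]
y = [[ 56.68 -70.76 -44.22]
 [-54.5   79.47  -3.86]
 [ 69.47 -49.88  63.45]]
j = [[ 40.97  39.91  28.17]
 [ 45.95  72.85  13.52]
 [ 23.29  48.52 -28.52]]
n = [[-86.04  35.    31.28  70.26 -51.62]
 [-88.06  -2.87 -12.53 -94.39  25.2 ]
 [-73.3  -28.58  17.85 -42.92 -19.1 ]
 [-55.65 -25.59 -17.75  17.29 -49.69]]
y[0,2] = -44.22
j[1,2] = 13.52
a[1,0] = -35.31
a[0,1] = -62.44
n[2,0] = -73.3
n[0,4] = -51.62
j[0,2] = 28.17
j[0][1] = 39.91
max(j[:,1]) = 72.85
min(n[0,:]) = -86.04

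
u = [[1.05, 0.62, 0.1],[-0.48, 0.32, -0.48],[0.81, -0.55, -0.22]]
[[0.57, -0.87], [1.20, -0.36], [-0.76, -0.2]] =u @ [[-0.24, -0.5], [1.52, -0.68], [-1.24, 0.79]]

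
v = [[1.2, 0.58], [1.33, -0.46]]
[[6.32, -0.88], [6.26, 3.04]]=v @[[4.94, 1.03], [0.68, -3.64]]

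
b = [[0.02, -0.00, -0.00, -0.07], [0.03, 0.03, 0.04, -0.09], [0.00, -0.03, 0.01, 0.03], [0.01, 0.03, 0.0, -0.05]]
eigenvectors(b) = [[-0.36-0.28j, (-0.36+0.28j), (0.91+0j), 0.91-0.00j], [-0.76+0.00j, -0.76-0.00j, (0.17-0.1j), 0.17+0.10j], [0.10-0.29j, (0.1+0.29j), (-0.18-0.13j), (-0.18+0.13j)], [(-0.28+0.21j), -0.28-0.21j, (0.27-0.11j), 0.27+0.11j]]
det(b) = 0.00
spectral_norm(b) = 0.14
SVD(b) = [[-0.48,-0.19,-0.85,-0.09], [-0.74,-0.39,0.52,-0.16], [0.24,-0.76,-0.03,0.61], [-0.4,0.49,0.03,0.77]] @ diag([0.14161445476946588, 0.03618554860068981, 0.028887258192019066, 0.0012159716121865477]) @ [[-0.25, -0.29, -0.19, 0.9], [-0.29, 0.72, -0.63, 0.02], [-0.03, 0.61, 0.71, 0.34], [0.92, 0.17, -0.22, 0.27]]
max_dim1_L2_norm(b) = 0.11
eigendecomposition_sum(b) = [[0.01+0.00j, -0.00+0.02j, 0.02+0.00j, (-0.01-0.02j)],[0.01-0.00j, (0.01+0.03j), (0.02-0.01j), (-0.04-0.01j)],[-0.00+0.01j, -0.01+0.00j, 0.00+0.01j, 0.01-0.01j],[0.00-0.01j, 0.01+0.01j, 0.01-0.01j, (-0.02+0.01j)]] + [[0.01-0.00j, (-0-0.02j), (0.02-0j), (-0.01+0.02j)], [(0.01+0j), 0.01-0.03j, (0.02+0.01j), -0.04+0.01j], [-0.00-0.01j, (-0.01-0j), 0.00-0.01j, (0.01+0.01j)], [0.01j, 0.01-0.01j, (0.01+0.01j), -0.02-0.01j]] + [[0.00+0.00j, 0.00-0.00j, -0.02-0.00j, -0.02+0.00j], [0.00+0.00j, 0.00-0.00j, (-0+0j), (-0+0j)], [0.00-0.00j, (-0-0j), 0.00+0.00j, 0.00+0.00j], [0j, -0j, (-0.01+0j), (-0.01+0j)]] + [[0.00-0.00j, 0.00+0.00j, -0.02+0.00j, (-0.02-0j)], [-0j, 0j, -0.00-0.00j, (-0-0j)], [0j, -0.00+0.00j, -0j, -0j], [-0j, 0.00+0.00j, (-0.01-0j), -0.01-0.00j]]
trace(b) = 0.01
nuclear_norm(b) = 0.21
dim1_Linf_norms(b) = [0.07, 0.09, 0.03, 0.05]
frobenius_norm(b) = 0.15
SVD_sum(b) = [[0.02, 0.02, 0.01, -0.06], [0.03, 0.03, 0.02, -0.09], [-0.01, -0.01, -0.01, 0.03], [0.01, 0.02, 0.01, -0.05]] + [[0.0,  -0.00,  0.0,  -0.0], [0.0,  -0.01,  0.01,  -0.0], [0.01,  -0.02,  0.02,  -0.0], [-0.01,  0.01,  -0.01,  0.0]] + [[0.0,-0.02,-0.02,-0.01], [-0.0,0.01,0.01,0.01], [0.0,-0.00,-0.0,-0.00], [-0.0,0.00,0.00,0.0]] + [[-0.0, -0.00, 0.00, -0.00], [-0.0, -0.00, 0.0, -0.0], [0.0, 0.00, -0.00, 0.00], [0.00, 0.0, -0.00, 0.0]]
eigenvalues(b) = [(0.01+0.05j), (0.01-0.05j), (-0+0.01j), (-0-0.01j)]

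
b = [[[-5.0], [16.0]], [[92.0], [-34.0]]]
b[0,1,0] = 16.0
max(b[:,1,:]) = 16.0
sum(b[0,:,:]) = 11.0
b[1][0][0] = 92.0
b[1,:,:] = [[92.0], [-34.0]]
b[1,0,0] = 92.0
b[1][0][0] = 92.0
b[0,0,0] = -5.0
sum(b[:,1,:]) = -18.0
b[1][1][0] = -34.0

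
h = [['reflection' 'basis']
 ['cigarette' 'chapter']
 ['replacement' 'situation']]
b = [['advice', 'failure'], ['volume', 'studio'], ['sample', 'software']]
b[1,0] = 'volume'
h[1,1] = 'chapter'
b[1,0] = 'volume'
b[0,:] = ['advice', 'failure']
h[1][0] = 'cigarette'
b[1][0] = 'volume'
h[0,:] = ['reflection', 'basis']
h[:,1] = ['basis', 'chapter', 'situation']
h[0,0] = 'reflection'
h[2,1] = 'situation'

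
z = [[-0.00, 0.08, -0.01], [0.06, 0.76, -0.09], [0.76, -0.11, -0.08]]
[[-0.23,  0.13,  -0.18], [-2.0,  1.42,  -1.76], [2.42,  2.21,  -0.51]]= z@ [[3.14, 2.95, -1.07],[-2.52, 1.44, -2.31],[3.06, -1.64, -0.65]]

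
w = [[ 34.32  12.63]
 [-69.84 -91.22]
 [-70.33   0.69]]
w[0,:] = [34.32, 12.63]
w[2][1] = 0.69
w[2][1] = 0.69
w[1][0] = -69.84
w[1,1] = -91.22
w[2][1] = 0.69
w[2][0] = -70.33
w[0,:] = [34.32, 12.63]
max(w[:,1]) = 12.63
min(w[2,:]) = -70.33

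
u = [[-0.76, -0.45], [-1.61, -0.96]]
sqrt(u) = [[0.00+0.61j,0.33j], [0.00+1.18j,0.00+0.76j]]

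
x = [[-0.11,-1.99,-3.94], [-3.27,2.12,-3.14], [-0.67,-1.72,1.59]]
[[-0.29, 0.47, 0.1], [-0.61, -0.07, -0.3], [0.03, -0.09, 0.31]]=x@ [[0.12, 0.07, -0.03], [-0.0, -0.06, -0.13], [0.07, -0.09, 0.04]]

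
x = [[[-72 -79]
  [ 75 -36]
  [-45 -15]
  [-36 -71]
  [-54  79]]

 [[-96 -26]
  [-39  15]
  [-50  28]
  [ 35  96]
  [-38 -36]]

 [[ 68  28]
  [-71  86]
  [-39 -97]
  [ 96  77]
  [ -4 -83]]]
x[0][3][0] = -36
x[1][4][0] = -38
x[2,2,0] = -39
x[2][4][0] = -4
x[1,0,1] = -26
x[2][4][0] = -4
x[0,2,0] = -45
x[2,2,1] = -97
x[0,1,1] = -36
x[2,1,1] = 86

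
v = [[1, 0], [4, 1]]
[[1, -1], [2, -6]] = v@[[1, -1], [-2, -2]]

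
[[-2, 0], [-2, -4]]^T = [[-2, -2], [0, -4]]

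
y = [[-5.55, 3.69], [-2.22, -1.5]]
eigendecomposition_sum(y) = [[(-2.77-0.75j), (1.84+3.22j)], [(-1.11-1.93j), (-0.75+2.78j)]] + [[(-2.77+0.75j), 1.84-3.22j], [(-1.11+1.93j), -0.75-2.78j]]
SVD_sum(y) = [[-5.76, 3.32], [-1.02, 0.59]] + [[0.21, 0.37], [-1.20, -2.09]]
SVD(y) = [[-0.98, -0.17], [-0.17, 0.98]] @ diag([6.754007773240493, 2.445481343009387]) @ [[0.87,  -0.5],[-0.50,  -0.87]]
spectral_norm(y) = 6.75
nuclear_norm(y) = 9.20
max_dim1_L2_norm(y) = 6.66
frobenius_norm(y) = 7.18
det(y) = 16.52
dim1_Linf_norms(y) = [5.55, 2.22]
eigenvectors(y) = [[(0.79+0j), (0.79-0j)], [(0.43+0.43j), (0.43-0.43j)]]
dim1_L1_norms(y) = [9.24, 3.72]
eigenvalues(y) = [(-3.53+2.02j), (-3.53-2.02j)]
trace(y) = -7.05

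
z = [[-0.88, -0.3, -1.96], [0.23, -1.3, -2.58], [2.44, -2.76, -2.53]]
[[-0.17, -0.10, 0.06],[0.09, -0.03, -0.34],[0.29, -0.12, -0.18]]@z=[[0.27, 0.02, 0.44], [-0.92, 0.95, 0.76], [-0.72, 0.57, 0.20]]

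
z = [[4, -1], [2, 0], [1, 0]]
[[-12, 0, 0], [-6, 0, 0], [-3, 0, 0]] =z @ [[-3, 0, 0], [0, 0, 0]]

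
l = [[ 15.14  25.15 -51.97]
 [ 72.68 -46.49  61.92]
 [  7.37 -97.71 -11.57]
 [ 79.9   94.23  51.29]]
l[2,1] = -97.71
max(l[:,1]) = 94.23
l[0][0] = 15.14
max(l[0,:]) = 25.15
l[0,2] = -51.97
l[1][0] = 72.68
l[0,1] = 25.15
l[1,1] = -46.49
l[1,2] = 61.92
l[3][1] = 94.23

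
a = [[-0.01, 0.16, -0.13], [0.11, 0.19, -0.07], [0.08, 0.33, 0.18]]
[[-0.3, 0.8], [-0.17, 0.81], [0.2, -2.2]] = a @ [[0.29, 5.61],  [-0.42, -2.64],  [1.78, -9.87]]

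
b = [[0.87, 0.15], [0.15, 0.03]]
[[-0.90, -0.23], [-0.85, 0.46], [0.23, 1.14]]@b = [[-0.82,-0.14], [-0.67,-0.11], [0.37,0.07]]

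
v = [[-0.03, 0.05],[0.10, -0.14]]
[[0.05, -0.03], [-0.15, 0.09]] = v @ [[-0.91, -0.42], [0.42, -0.91]]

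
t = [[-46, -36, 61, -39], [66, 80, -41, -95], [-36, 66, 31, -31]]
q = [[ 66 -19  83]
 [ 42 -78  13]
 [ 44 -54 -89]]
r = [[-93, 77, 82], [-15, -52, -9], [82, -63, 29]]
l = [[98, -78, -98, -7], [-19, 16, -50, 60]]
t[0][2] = 61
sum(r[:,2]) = 102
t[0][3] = -39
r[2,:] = [82, -63, 29]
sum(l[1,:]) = 7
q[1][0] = 42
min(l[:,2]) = -98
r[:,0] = [-93, -15, 82]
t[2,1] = 66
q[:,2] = [83, 13, -89]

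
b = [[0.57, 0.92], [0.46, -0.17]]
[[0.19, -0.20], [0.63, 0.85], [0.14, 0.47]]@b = [[0.02,0.21], [0.75,0.44], [0.3,0.05]]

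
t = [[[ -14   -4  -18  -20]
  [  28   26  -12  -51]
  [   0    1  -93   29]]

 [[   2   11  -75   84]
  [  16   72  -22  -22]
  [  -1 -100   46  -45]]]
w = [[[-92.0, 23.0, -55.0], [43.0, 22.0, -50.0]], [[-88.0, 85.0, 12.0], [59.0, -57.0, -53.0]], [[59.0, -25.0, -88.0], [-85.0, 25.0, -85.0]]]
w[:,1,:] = [[43.0, 22.0, -50.0], [59.0, -57.0, -53.0], [-85.0, 25.0, -85.0]]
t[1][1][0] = 16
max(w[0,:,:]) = 43.0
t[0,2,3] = 29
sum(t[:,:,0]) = 31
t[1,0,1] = 11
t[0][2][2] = -93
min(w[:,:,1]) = -57.0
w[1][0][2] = 12.0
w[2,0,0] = 59.0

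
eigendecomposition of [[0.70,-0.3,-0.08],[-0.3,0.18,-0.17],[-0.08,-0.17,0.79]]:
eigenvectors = [[-0.4,-0.83,0.37],[-0.88,0.25,-0.39],[-0.23,0.49,0.84]]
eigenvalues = [-0.0, 0.84, 0.83]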